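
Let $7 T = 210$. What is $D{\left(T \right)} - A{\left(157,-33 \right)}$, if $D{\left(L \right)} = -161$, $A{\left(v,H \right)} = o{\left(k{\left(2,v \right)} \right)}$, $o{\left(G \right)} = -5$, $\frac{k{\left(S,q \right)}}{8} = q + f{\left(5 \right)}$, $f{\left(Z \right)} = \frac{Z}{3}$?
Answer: $-156$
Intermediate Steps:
$f{\left(Z \right)} = \frac{Z}{3}$ ($f{\left(Z \right)} = Z \frac{1}{3} = \frac{Z}{3}$)
$T = 30$ ($T = \frac{1}{7} \cdot 210 = 30$)
$k{\left(S,q \right)} = \frac{40}{3} + 8 q$ ($k{\left(S,q \right)} = 8 \left(q + \frac{1}{3} \cdot 5\right) = 8 \left(q + \frac{5}{3}\right) = 8 \left(\frac{5}{3} + q\right) = \frac{40}{3} + 8 q$)
$A{\left(v,H \right)} = -5$
$D{\left(T \right)} - A{\left(157,-33 \right)} = -161 - -5 = -161 + 5 = -156$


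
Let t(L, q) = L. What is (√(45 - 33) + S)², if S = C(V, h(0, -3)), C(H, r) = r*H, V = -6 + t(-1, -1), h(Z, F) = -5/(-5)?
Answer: 61 - 28*√3 ≈ 12.503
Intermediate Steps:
h(Z, F) = 1 (h(Z, F) = -5*(-⅕) = 1)
V = -7 (V = -6 - 1 = -7)
C(H, r) = H*r
S = -7 (S = -7*1 = -7)
(√(45 - 33) + S)² = (√(45 - 33) - 7)² = (√12 - 7)² = (2*√3 - 7)² = (-7 + 2*√3)²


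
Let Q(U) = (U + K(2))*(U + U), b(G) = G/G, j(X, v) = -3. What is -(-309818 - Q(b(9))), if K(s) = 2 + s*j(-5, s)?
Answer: 309812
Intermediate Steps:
K(s) = 2 - 3*s (K(s) = 2 + s*(-3) = 2 - 3*s)
b(G) = 1
Q(U) = 2*U*(-4 + U) (Q(U) = (U + (2 - 3*2))*(U + U) = (U + (2 - 6))*(2*U) = (U - 4)*(2*U) = (-4 + U)*(2*U) = 2*U*(-4 + U))
-(-309818 - Q(b(9))) = -(-309818 - 2*(-4 + 1)) = -(-309818 - 2*(-3)) = -(-309818 - 1*(-6)) = -(-309818 + 6) = -1*(-309812) = 309812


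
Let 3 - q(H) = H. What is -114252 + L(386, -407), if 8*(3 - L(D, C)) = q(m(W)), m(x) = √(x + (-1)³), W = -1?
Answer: -913995/8 + I*√2/8 ≈ -1.1425e+5 + 0.17678*I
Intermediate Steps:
m(x) = √(-1 + x) (m(x) = √(x - 1) = √(-1 + x))
q(H) = 3 - H
L(D, C) = 21/8 + I*√2/8 (L(D, C) = 3 - (3 - √(-1 - 1))/8 = 3 - (3 - √(-2))/8 = 3 - (3 - I*√2)/8 = 3 + (-3/8 + I*√2/8) = 21/8 + I*√2/8)
-114252 + L(386, -407) = -114252 + (21/8 + I*√2/8) = -913995/8 + I*√2/8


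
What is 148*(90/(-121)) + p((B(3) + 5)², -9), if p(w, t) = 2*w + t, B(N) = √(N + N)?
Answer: -6907/121 + 20*√6 ≈ -8.0928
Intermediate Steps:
B(N) = √2*√N (B(N) = √(2*N) = √2*√N)
p(w, t) = t + 2*w
148*(90/(-121)) + p((B(3) + 5)², -9) = 148*(90/(-121)) + (-9 + 2*(√2*√3 + 5)²) = 148*(90*(-1/121)) + (-9 + 2*(√6 + 5)²) = 148*(-90/121) + (-9 + 2*(5 + √6)²) = -13320/121 + (-9 + 2*(5 + √6)²) = -14409/121 + 2*(5 + √6)²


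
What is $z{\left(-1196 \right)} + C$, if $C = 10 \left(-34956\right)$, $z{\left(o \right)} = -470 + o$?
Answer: $-351226$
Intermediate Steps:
$C = -349560$
$z{\left(-1196 \right)} + C = \left(-470 - 1196\right) - 349560 = -1666 - 349560 = -351226$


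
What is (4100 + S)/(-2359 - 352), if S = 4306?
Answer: -8406/2711 ≈ -3.1007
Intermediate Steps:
(4100 + S)/(-2359 - 352) = (4100 + 4306)/(-2359 - 352) = 8406/(-2711) = 8406*(-1/2711) = -8406/2711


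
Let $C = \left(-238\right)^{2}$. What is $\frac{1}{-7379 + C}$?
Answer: $\frac{1}{49265} \approx 2.0298 \cdot 10^{-5}$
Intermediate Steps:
$C = 56644$
$\frac{1}{-7379 + C} = \frac{1}{-7379 + 56644} = \frac{1}{49265}$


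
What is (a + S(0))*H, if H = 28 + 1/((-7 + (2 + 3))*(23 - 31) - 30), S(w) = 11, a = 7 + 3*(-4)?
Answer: 1173/7 ≈ 167.57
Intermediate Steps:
a = -5 (a = 7 - 12 = -5)
H = 391/14 (H = 28 + 1/((-7 + 5)*(-8) - 30) = 28 + 1/(-2*(-8) - 30) = 28 + 1/(16 - 30) = 28 + 1/(-14) = 28 - 1/14 = 391/14 ≈ 27.929)
(a + S(0))*H = (-5 + 11)*(391/14) = 6*(391/14) = 1173/7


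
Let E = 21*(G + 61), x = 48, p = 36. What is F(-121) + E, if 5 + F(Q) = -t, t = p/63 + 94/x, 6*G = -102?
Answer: 153967/168 ≈ 916.47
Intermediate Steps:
G = -17 (G = (⅙)*(-102) = -17)
t = 425/168 (t = 36/63 + 94/48 = 36*(1/63) + 94*(1/48) = 4/7 + 47/24 = 425/168 ≈ 2.5298)
F(Q) = -1265/168 (F(Q) = -5 - 1*425/168 = -5 - 425/168 = -1265/168)
E = 924 (E = 21*(-17 + 61) = 21*44 = 924)
F(-121) + E = -1265/168 + 924 = 153967/168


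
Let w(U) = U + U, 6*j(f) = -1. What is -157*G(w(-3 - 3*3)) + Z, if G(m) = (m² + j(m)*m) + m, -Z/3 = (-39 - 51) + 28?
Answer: -87106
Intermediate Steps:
j(f) = -⅙ (j(f) = (⅙)*(-1) = -⅙)
w(U) = 2*U
Z = 186 (Z = -3*((-39 - 51) + 28) = -3*(-90 + 28) = -3*(-62) = 186)
G(m) = m² + 5*m/6 (G(m) = (m² - m/6) + m = m² + 5*m/6)
-157*G(w(-3 - 3*3)) + Z = -157*2*(-3 - 3*3)*(5 + 6*(2*(-3 - 3*3)))/6 + 186 = -157*2*(-3 - 9)*(5 + 6*(2*(-3 - 9)))/6 + 186 = -157*2*(-12)*(5 + 6*(2*(-12)))/6 + 186 = -157*(-24)*(5 + 6*(-24))/6 + 186 = -157*(-24)*(5 - 144)/6 + 186 = -157*(-24)*(-139)/6 + 186 = -157*556 + 186 = -87292 + 186 = -87106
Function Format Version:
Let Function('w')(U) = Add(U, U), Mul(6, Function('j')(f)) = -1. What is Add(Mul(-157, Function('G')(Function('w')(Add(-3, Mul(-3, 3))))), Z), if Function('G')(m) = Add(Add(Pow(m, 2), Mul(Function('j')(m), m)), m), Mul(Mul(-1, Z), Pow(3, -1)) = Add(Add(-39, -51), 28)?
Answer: -87106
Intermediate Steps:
Function('j')(f) = Rational(-1, 6) (Function('j')(f) = Mul(Rational(1, 6), -1) = Rational(-1, 6))
Function('w')(U) = Mul(2, U)
Z = 186 (Z = Mul(-3, Add(Add(-39, -51), 28)) = Mul(-3, Add(-90, 28)) = Mul(-3, -62) = 186)
Function('G')(m) = Add(Pow(m, 2), Mul(Rational(5, 6), m)) (Function('G')(m) = Add(Add(Pow(m, 2), Mul(Rational(-1, 6), m)), m) = Add(Pow(m, 2), Mul(Rational(5, 6), m)))
Add(Mul(-157, Function('G')(Function('w')(Add(-3, Mul(-3, 3))))), Z) = Add(Mul(-157, Mul(Rational(1, 6), Mul(2, Add(-3, Mul(-3, 3))), Add(5, Mul(6, Mul(2, Add(-3, Mul(-3, 3))))))), 186) = Add(Mul(-157, Mul(Rational(1, 6), Mul(2, Add(-3, -9)), Add(5, Mul(6, Mul(2, Add(-3, -9)))))), 186) = Add(Mul(-157, Mul(Rational(1, 6), Mul(2, -12), Add(5, Mul(6, Mul(2, -12))))), 186) = Add(Mul(-157, Mul(Rational(1, 6), -24, Add(5, Mul(6, -24)))), 186) = Add(Mul(-157, Mul(Rational(1, 6), -24, Add(5, -144))), 186) = Add(Mul(-157, Mul(Rational(1, 6), -24, -139)), 186) = Add(Mul(-157, 556), 186) = Add(-87292, 186) = -87106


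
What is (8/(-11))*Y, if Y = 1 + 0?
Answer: -8/11 ≈ -0.72727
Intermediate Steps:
Y = 1
(8/(-11))*Y = (8/(-11))*1 = -1/11*8*1 = -8/11*1 = -8/11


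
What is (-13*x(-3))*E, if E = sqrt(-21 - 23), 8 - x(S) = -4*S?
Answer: 104*I*sqrt(11) ≈ 344.93*I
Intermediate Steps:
x(S) = 8 + 4*S (x(S) = 8 - (-4)*S = 8 + 4*S)
E = 2*I*sqrt(11) (E = sqrt(-44) = 2*I*sqrt(11) ≈ 6.6332*I)
(-13*x(-3))*E = (-13*(8 + 4*(-3)))*(2*I*sqrt(11)) = (-13*(8 - 12))*(2*I*sqrt(11)) = (-13*(-4))*(2*I*sqrt(11)) = 52*(2*I*sqrt(11)) = 104*I*sqrt(11)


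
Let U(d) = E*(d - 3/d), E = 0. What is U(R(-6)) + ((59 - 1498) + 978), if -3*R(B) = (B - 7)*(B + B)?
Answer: -461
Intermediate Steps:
R(B) = -2*B*(-7 + B)/3 (R(B) = -(B - 7)*(B + B)/3 = -(-7 + B)*2*B/3 = -2*B*(-7 + B)/3)
U(d) = 0 (U(d) = 0*(d - 3/d) = 0)
U(R(-6)) + ((59 - 1498) + 978) = 0 + ((59 - 1498) + 978) = 0 + (-1439 + 978) = 0 - 461 = -461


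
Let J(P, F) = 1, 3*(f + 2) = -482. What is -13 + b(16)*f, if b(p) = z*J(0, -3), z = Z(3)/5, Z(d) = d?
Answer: -553/5 ≈ -110.60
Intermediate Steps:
f = -488/3 (f = -2 + (⅓)*(-482) = -2 - 482/3 = -488/3 ≈ -162.67)
z = ⅗ (z = 3/5 = 3*(⅕) = ⅗ ≈ 0.60000)
b(p) = ⅗ (b(p) = (⅗)*1 = ⅗)
-13 + b(16)*f = -13 + (⅗)*(-488/3) = -13 - 488/5 = -553/5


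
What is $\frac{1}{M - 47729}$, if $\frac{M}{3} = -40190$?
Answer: $- \frac{1}{168299} \approx -5.9418 \cdot 10^{-6}$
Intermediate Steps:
$M = -120570$ ($M = 3 \left(-40190\right) = -120570$)
$\frac{1}{M - 47729} = \frac{1}{-120570 - 47729} = \frac{1}{-168299} = - \frac{1}{168299}$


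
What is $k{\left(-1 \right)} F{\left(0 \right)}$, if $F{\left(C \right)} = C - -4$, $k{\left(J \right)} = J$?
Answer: $-4$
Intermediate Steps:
$F{\left(C \right)} = 4 + C$ ($F{\left(C \right)} = C + 4 = 4 + C$)
$k{\left(-1 \right)} F{\left(0 \right)} = - (4 + 0) = \left(-1\right) 4 = -4$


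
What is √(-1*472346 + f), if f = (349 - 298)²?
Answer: I*√469745 ≈ 685.38*I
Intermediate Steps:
f = 2601 (f = 51² = 2601)
√(-1*472346 + f) = √(-1*472346 + 2601) = √(-472346 + 2601) = √(-469745) = I*√469745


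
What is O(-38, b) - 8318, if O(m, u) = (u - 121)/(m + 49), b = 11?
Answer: -8328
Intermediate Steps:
O(m, u) = (-121 + u)/(49 + m)
O(-38, b) - 8318 = (-121 + 11)/(49 - 38) - 8318 = -110/11 - 8318 = (1/11)*(-110) - 8318 = -10 - 8318 = -8328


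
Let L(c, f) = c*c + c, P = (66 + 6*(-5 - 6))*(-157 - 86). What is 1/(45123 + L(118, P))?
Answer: 1/59165 ≈ 1.6902e-5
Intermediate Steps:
P = 0 (P = (66 + 6*(-11))*(-243) = (66 - 66)*(-243) = 0*(-243) = 0)
L(c, f) = c + c² (L(c, f) = c² + c = c + c²)
1/(45123 + L(118, P)) = 1/(45123 + 118*(1 + 118)) = 1/(45123 + 118*119) = 1/(45123 + 14042) = 1/59165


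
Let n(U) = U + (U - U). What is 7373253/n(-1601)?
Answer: -7373253/1601 ≈ -4605.4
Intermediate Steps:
n(U) = U (n(U) = U + 0 = U)
7373253/n(-1601) = 7373253/(-1601) = 7373253*(-1/1601) = -7373253/1601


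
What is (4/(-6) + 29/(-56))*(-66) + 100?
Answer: 4989/28 ≈ 178.18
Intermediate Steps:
(4/(-6) + 29/(-56))*(-66) + 100 = (4*(-1/6) + 29*(-1/56))*(-66) + 100 = (-2/3 - 29/56)*(-66) + 100 = -199/168*(-66) + 100 = 2189/28 + 100 = 4989/28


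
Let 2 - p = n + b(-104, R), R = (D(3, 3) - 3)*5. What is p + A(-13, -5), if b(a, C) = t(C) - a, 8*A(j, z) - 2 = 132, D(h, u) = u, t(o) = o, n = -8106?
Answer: 32083/4 ≈ 8020.8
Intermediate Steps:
R = 0 (R = (3 - 3)*5 = 0*5 = 0)
A(j, z) = 67/4 (A(j, z) = 1/4 + (1/8)*132 = 1/4 + 33/2 = 67/4)
b(a, C) = C - a
p = 8004 (p = 2 - (-8106 + (0 - 1*(-104))) = 2 - (-8106 + (0 + 104)) = 2 - (-8106 + 104) = 2 - 1*(-8002) = 2 + 8002 = 8004)
p + A(-13, -5) = 8004 + 67/4 = 32083/4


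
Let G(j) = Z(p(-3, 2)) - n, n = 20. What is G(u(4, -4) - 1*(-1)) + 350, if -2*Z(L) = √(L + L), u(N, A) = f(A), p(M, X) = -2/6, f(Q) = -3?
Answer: 330 - I*√6/6 ≈ 330.0 - 0.40825*I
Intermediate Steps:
p(M, X) = -⅓ (p(M, X) = -2*⅙ = -⅓)
u(N, A) = -3
Z(L) = -√2*√L/2 (Z(L) = -√(L + L)/2 = -√2*√L/2)
G(j) = -20 - I*√6/6 (G(j) = -√2*√(-⅓)/2 - 1*20 = -√2*I*√3/3/2 - 20 = -I*√6/6 - 20 = -20 - I*√6/6)
G(u(4, -4) - 1*(-1)) + 350 = (-20 - I*√6/6) + 350 = 330 - I*√6/6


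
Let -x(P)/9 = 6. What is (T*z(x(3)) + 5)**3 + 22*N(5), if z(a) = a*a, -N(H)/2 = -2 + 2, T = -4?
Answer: -1584834464179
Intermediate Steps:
x(P) = -54 (x(P) = -9*6 = -54)
N(H) = 0 (N(H) = -2*(-2 + 2) = -2*0 = 0)
z(a) = a**2
(T*z(x(3)) + 5)**3 + 22*N(5) = (-4*(-54)**2 + 5)**3 + 22*0 = (-4*2916 + 5)**3 + 0 = (-11664 + 5)**3 + 0 = (-11659)**3 + 0 = -1584834464179 + 0 = -1584834464179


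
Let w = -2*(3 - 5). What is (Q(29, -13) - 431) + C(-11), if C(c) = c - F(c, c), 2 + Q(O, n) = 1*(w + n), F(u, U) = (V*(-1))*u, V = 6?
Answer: -519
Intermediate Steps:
w = 4 (w = -2*(-2) = 4)
F(u, U) = -6*u (F(u, U) = (6*(-1))*u = -6*u)
Q(O, n) = 2 + n (Q(O, n) = -2 + 1*(4 + n) = -2 + (4 + n) = 2 + n)
C(c) = 7*c (C(c) = c - (-6)*c = c + 6*c = 7*c)
(Q(29, -13) - 431) + C(-11) = ((2 - 13) - 431) + 7*(-11) = (-11 - 431) - 77 = -442 - 77 = -519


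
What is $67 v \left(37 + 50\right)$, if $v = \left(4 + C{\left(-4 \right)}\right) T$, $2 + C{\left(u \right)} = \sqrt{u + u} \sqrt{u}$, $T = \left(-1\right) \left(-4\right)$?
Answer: $46632 - 93264 \sqrt{2} \approx -85263.0$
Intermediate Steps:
$T = 4$
$C{\left(u \right)} = -2 + u \sqrt{2}$ ($C{\left(u \right)} = -2 + \sqrt{u + u} \sqrt{u} = -2 + \sqrt{2 u} \sqrt{u} = -2 + \sqrt{2} \sqrt{u} \sqrt{u} = -2 + u \sqrt{2}$)
$v = 8 - 16 \sqrt{2}$ ($v = \left(4 - \left(2 + 4 \sqrt{2}\right)\right) 4 = \left(2 - 4 \sqrt{2}\right) 4 = 8 - 16 \sqrt{2} \approx -14.627$)
$67 v \left(37 + 50\right) = 67 \left(8 - 16 \sqrt{2}\right) \left(37 + 50\right) = \left(536 - 1072 \sqrt{2}\right) 87 = 46632 - 93264 \sqrt{2}$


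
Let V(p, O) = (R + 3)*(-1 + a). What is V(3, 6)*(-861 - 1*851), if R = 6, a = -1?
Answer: 30816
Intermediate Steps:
V(p, O) = -18 (V(p, O) = (6 + 3)*(-1 - 1) = 9*(-2) = -18)
V(3, 6)*(-861 - 1*851) = -18*(-861 - 1*851) = -18*(-861 - 851) = -18*(-1712) = 30816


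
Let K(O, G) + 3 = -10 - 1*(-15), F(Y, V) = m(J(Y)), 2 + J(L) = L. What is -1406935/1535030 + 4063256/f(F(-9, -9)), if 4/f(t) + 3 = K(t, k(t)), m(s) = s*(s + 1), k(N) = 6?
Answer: -311861274271/307006 ≈ -1.0158e+6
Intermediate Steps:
J(L) = -2 + L
m(s) = s*(1 + s)
F(Y, V) = (-1 + Y)*(-2 + Y) (F(Y, V) = (-2 + Y)*(1 + (-2 + Y)) = (-2 + Y)*(-1 + Y) = (-1 + Y)*(-2 + Y))
K(O, G) = 2 (K(O, G) = -3 + (-10 - 1*(-15)) = -3 + (-10 + 15) = -3 + 5 = 2)
f(t) = -4 (f(t) = 4/(-3 + 2) = 4/(-1) = 4*(-1) = -4)
-1406935/1535030 + 4063256/f(F(-9, -9)) = -1406935/1535030 + 4063256/(-4) = -1406935*1/1535030 + 4063256*(-1/4) = -281387/307006 - 1015814 = -311861274271/307006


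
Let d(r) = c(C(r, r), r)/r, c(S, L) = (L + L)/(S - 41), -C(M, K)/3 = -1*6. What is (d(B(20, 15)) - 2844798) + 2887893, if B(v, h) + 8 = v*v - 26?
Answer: 991183/23 ≈ 43095.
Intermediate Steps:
C(M, K) = 18 (C(M, K) = -(-3)*6 = -3*(-6) = 18)
c(S, L) = 2*L/(-41 + S) (c(S, L) = (2*L)/(-41 + S) = 2*L/(-41 + S))
B(v, h) = -34 + v² (B(v, h) = -8 + (v*v - 26) = -8 + (v² - 26) = -8 + (-26 + v²) = -34 + v²)
d(r) = -2/23 (d(r) = (2*r/(-41 + 18))/r = (2*r/(-23))/r = (2*r*(-1/23))/r = (-2*r/23)/r = -2/23)
(d(B(20, 15)) - 2844798) + 2887893 = (-2/23 - 2844798) + 2887893 = -65430356/23 + 2887893 = 991183/23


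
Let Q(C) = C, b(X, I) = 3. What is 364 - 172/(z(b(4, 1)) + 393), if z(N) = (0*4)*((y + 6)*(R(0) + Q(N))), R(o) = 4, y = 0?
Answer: 142880/393 ≈ 363.56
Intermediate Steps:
z(N) = 0 (z(N) = (0*4)*((0 + 6)*(4 + N)) = 0*(6*(4 + N)) = 0*(24 + 6*N) = 0)
364 - 172/(z(b(4, 1)) + 393) = 364 - 172/(0 + 393) = 364 - 172/393 = 142880/393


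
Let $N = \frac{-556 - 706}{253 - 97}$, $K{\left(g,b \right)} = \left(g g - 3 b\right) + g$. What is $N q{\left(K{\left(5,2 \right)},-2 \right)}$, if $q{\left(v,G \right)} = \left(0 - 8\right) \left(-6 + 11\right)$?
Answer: $\frac{12620}{39} \approx 323.59$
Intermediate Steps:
$K{\left(g,b \right)} = g + g^{2} - 3 b$ ($K{\left(g,b \right)} = \left(g^{2} - 3 b\right) + g = g + g^{2} - 3 b$)
$N = - \frac{631}{78}$ ($N = - \frac{1262}{156} = \left(-1262\right) \frac{1}{156} = - \frac{631}{78} \approx -8.0897$)
$q{\left(v,G \right)} = -40$ ($q{\left(v,G \right)} = \left(-8\right) 5 = -40$)
$N q{\left(K{\left(5,2 \right)},-2 \right)} = \left(- \frac{631}{78}\right) \left(-40\right) = \frac{12620}{39}$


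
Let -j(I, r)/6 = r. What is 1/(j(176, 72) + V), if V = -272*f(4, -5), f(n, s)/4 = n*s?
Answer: 1/21328 ≈ 4.6887e-5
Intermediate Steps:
j(I, r) = -6*r
f(n, s) = 4*n*s (f(n, s) = 4*(n*s) = 4*n*s)
V = 21760 (V = -1088*4*(-5) = -272*(-80) = 21760)
1/(j(176, 72) + V) = 1/(-6*72 + 21760) = 1/(-432 + 21760) = 1/21328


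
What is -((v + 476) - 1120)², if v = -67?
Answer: -505521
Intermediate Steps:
-((v + 476) - 1120)² = -((-67 + 476) - 1120)² = -(409 - 1120)² = -1*(-711)² = -1*505521 = -505521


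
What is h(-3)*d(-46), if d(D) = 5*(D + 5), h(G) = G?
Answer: 615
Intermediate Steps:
d(D) = 25 + 5*D (d(D) = 5*(5 + D) = 25 + 5*D)
h(-3)*d(-46) = -3*(25 + 5*(-46)) = -3*(25 - 230) = -3*(-205) = 615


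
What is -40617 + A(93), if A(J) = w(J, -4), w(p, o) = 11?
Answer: -40606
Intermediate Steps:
A(J) = 11
-40617 + A(93) = -40617 + 11 = -40606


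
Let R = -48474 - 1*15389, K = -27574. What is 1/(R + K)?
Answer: -1/91437 ≈ -1.0936e-5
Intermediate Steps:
R = -63863 (R = -48474 - 15389 = -63863)
1/(R + K) = 1/(-63863 - 27574) = 1/(-91437) = -1/91437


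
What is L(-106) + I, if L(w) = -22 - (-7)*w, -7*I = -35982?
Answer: 30634/7 ≈ 4376.3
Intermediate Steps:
I = 35982/7 (I = -⅐*(-35982) = 35982/7 ≈ 5140.3)
L(w) = -22 + 7*w
L(-106) + I = (-22 + 7*(-106)) + 35982/7 = (-22 - 742) + 35982/7 = -764 + 35982/7 = 30634/7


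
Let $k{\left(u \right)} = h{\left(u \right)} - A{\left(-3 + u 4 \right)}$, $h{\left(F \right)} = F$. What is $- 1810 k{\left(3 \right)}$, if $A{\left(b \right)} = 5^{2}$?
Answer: $39820$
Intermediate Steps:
$A{\left(b \right)} = 25$
$k{\left(u \right)} = -25 + u$ ($k{\left(u \right)} = u - 25 = -25 + u$)
$- 1810 k{\left(3 \right)} = - 1810 \left(-25 + 3\right) = \left(-1810\right) \left(-22\right) = 39820$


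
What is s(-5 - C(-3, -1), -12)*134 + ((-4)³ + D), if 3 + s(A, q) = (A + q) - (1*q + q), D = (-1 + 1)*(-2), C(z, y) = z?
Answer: 874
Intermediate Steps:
D = 0 (D = 0*(-2) = 0)
s(A, q) = -3 + A - q (s(A, q) = -3 + ((A + q) - (1*q + q)) = -3 + ((A + q) - (q + q)) = -3 + ((A + q) - 2*q) = -3 + (A - q) = -3 + A - q)
s(-5 - C(-3, -1), -12)*134 + ((-4)³ + D) = (-3 + (-5 - 1*(-3)) - 1*(-12))*134 + ((-4)³ + 0) = (-3 + (-5 + 3) + 12)*134 + (-64 + 0) = (-3 - 2 + 12)*134 - 64 = 7*134 - 64 = 938 - 64 = 874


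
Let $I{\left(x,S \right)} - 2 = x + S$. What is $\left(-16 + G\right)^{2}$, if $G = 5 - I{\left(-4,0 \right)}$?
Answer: $81$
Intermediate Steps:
$I{\left(x,S \right)} = 2 + S + x$ ($I{\left(x,S \right)} = 2 + \left(x + S\right) = 2 + \left(S + x\right) = 2 + S + x$)
$G = 7$ ($G = 5 - \left(2 + 0 - 4\right) = 5 - -2 = 5 + 2 = 7$)
$\left(-16 + G\right)^{2} = \left(-16 + 7\right)^{2} = \left(-9\right)^{2} = 81$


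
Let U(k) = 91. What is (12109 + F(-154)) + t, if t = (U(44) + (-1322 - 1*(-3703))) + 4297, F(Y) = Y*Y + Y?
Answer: 42440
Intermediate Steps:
F(Y) = Y + Y² (F(Y) = Y² + Y = Y + Y²)
t = 6769 (t = (91 + (-1322 - 1*(-3703))) + 4297 = (91 + (-1322 + 3703)) + 4297 = (91 + 2381) + 4297 = 2472 + 4297 = 6769)
(12109 + F(-154)) + t = (12109 - 154*(1 - 154)) + 6769 = (12109 - 154*(-153)) + 6769 = (12109 + 23562) + 6769 = 35671 + 6769 = 42440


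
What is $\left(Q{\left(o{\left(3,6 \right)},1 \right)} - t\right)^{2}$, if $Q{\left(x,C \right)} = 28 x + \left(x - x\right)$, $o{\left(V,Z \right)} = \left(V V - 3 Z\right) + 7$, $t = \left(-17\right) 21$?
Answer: $90601$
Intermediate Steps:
$t = -357$
$o{\left(V,Z \right)} = 7 + V^{2} - 3 Z$ ($o{\left(V,Z \right)} = \left(V^{2} - 3 Z\right) + 7 = 7 + V^{2} - 3 Z$)
$Q{\left(x,C \right)} = 28 x$ ($Q{\left(x,C \right)} = 28 x + 0 = 28 x$)
$\left(Q{\left(o{\left(3,6 \right)},1 \right)} - t\right)^{2} = \left(28 \left(7 + 3^{2} - 18\right) - -357\right)^{2} = \left(28 \left(7 + 9 - 18\right) + 357\right)^{2} = \left(28 \left(-2\right) + 357\right)^{2} = \left(-56 + 357\right)^{2} = 301^{2} = 90601$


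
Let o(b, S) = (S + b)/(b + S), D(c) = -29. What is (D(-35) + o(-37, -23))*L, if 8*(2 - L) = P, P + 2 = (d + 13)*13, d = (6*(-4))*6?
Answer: -12047/2 ≈ -6023.5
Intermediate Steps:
o(b, S) = 1 (o(b, S) = (S + b)/(S + b) = 1)
d = -144 (d = -24*6 = -144)
P = -1705 (P = -2 + (-144 + 13)*13 = -2 - 131*13 = -2 - 1703 = -1705)
L = 1721/8 (L = 2 - ⅛*(-1705) = 2 + 1705/8 = 1721/8 ≈ 215.13)
(D(-35) + o(-37, -23))*L = (-29 + 1)*(1721/8) = -28*1721/8 = -12047/2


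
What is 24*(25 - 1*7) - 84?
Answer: 348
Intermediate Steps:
24*(25 - 1*7) - 84 = 24*(25 - 7) - 84 = 24*18 - 84 = 432 - 84 = 348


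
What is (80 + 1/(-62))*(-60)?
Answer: -148770/31 ≈ -4799.0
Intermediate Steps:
(80 + 1/(-62))*(-60) = (80 - 1/62)*(-60) = (4959/62)*(-60) = -148770/31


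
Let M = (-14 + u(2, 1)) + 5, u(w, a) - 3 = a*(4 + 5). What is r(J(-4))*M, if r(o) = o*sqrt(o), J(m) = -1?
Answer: -3*I ≈ -3.0*I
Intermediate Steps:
u(w, a) = 3 + 9*a (u(w, a) = 3 + a*(4 + 5) = 3 + a*9 = 3 + 9*a)
M = 3 (M = (-14 + (3 + 9*1)) + 5 = (-14 + (3 + 9)) + 5 = (-14 + 12) + 5 = -2 + 5 = 3)
r(o) = o**(3/2)
r(J(-4))*M = (-1)**(3/2)*3 = -I*3 = -3*I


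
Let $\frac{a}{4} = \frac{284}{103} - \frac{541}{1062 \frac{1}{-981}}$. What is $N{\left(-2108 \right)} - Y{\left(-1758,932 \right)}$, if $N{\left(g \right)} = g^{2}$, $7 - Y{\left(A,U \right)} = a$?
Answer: $\frac{27016318227}{6077} \approx 4.4457 \cdot 10^{6}$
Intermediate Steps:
$a = \frac{12214638}{6077}$ ($a = 4 \left(\frac{284}{103} - \frac{541}{1062 \frac{1}{-981}}\right) = 4 \left(284 \cdot \frac{1}{103} - \frac{541}{1062 \left(- \frac{1}{981}\right)}\right) = 4 \left(\frac{284}{103} - \frac{541}{- \frac{118}{109}}\right) = 4 \left(\frac{284}{103} - - \frac{58969}{118}\right) = 4 \left(\frac{284}{103} + \frac{58969}{118}\right) = 4 \cdot \frac{6107319}{12154} = \frac{12214638}{6077} \approx 2010.0$)
$Y{\left(A,U \right)} = - \frac{12172099}{6077}$ ($Y{\left(A,U \right)} = 7 - \frac{12214638}{6077} = - \frac{12172099}{6077}$)
$N{\left(-2108 \right)} - Y{\left(-1758,932 \right)} = \left(-2108\right)^{2} - - \frac{12172099}{6077} = 4443664 + \frac{12172099}{6077} = \frac{27016318227}{6077}$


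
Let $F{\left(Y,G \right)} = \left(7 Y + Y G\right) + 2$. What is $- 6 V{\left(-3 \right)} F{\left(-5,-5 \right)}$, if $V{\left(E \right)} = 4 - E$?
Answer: $336$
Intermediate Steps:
$F{\left(Y,G \right)} = 2 + 7 Y + G Y$ ($F{\left(Y,G \right)} = \left(7 Y + G Y\right) + 2 = 2 + 7 Y + G Y$)
$- 6 V{\left(-3 \right)} F{\left(-5,-5 \right)} = - 6 \left(4 - -3\right) \left(2 + 7 \left(-5\right) - -25\right) = - 6 \left(4 + 3\right) \left(2 - 35 + 25\right) = \left(-6\right) 7 \left(-8\right) = \left(-42\right) \left(-8\right) = 336$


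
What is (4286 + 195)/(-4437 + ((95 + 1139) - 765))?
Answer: -4481/3968 ≈ -1.1293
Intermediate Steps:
(4286 + 195)/(-4437 + ((95 + 1139) - 765)) = 4481/(-4437 + (1234 - 765)) = 4481/(-4437 + 469) = 4481/(-3968) = 4481*(-1/3968) = -4481/3968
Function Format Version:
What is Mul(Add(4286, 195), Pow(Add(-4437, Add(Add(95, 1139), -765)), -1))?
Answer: Rational(-4481, 3968) ≈ -1.1293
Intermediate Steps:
Mul(Add(4286, 195), Pow(Add(-4437, Add(Add(95, 1139), -765)), -1)) = Mul(4481, Pow(Add(-4437, Add(1234, -765)), -1)) = Mul(4481, Pow(Add(-4437, 469), -1)) = Mul(4481, Pow(-3968, -1)) = Mul(4481, Rational(-1, 3968)) = Rational(-4481, 3968)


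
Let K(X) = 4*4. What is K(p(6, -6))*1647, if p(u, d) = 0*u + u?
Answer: 26352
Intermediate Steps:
p(u, d) = u (p(u, d) = 0 + u = u)
K(X) = 16
K(p(6, -6))*1647 = 16*1647 = 26352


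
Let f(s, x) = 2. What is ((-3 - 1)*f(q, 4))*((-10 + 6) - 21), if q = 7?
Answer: 200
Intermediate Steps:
((-3 - 1)*f(q, 4))*((-10 + 6) - 21) = ((-3 - 1)*2)*((-10 + 6) - 21) = (-4*2)*(-4 - 21) = -8*(-25) = 200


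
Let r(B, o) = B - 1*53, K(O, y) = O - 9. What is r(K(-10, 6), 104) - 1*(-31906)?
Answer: 31834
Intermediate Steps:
K(O, y) = -9 + O
r(B, o) = -53 + B (r(B, o) = B - 53 = -53 + B)
r(K(-10, 6), 104) - 1*(-31906) = (-53 + (-9 - 10)) - 1*(-31906) = (-53 - 19) + 31906 = -72 + 31906 = 31834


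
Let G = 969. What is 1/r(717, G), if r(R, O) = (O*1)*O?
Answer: 1/938961 ≈ 1.0650e-6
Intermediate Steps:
r(R, O) = O² (r(R, O) = O*O = O²)
1/r(717, G) = 1/(969²) = 1/938961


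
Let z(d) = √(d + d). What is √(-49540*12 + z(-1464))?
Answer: 2*√(-148620 + I*√183) ≈ 0.03509 + 771.03*I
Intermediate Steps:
z(d) = √2*√d (z(d) = √(2*d) = √2*√d)
√(-49540*12 + z(-1464)) = √(-49540*12 + √2*√(-1464)) = √(-594480 + √2*(2*I*√366)) = √(-594480 + 4*I*√183)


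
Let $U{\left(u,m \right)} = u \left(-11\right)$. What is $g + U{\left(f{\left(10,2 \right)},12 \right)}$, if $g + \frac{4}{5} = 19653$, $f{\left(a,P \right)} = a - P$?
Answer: $\frac{97821}{5} \approx 19564.0$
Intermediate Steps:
$U{\left(u,m \right)} = - 11 u$
$g = \frac{98261}{5}$ ($g = - \frac{4}{5} + 19653 = \frac{98261}{5} \approx 19652.0$)
$g + U{\left(f{\left(10,2 \right)},12 \right)} = \frac{98261}{5} - 11 \left(10 - 2\right) = \frac{98261}{5} - 88 = \frac{97821}{5}$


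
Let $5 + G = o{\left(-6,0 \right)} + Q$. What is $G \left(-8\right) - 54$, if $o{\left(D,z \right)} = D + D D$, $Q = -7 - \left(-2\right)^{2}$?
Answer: $-166$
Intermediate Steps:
$Q = -11$ ($Q = -7 - 4 = -11$)
$o{\left(D,z \right)} = D + D^{2}$
$G = 14$ ($G = -5 - \left(11 + 6 \left(1 - 6\right)\right) = -5 - -19 = -5 + \left(30 - 11\right) = -5 + 19 = 14$)
$G \left(-8\right) - 54 = 14 \left(-8\right) - 54 = -112 - 54 = -166$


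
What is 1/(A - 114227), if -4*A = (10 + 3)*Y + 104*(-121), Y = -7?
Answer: -4/444233 ≈ -9.0043e-6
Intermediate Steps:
A = 12675/4 (A = -((10 + 3)*(-7) + 104*(-121))/4 = -(13*(-7) - 12584)/4 = -(-91 - 12584)/4 = -1/4*(-12675) = 12675/4 ≈ 3168.8)
1/(A - 114227) = 1/(12675/4 - 114227) = 1/(-444233/4) = -4/444233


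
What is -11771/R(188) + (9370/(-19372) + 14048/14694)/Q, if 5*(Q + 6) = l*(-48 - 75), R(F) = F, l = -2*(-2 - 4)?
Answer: -157693476127519/2518531219422 ≈ -62.613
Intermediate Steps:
l = 12 (l = -2*(-6) = 12)
Q = -1506/5 (Q = -6 + (12*(-48 - 75))/5 = -6 + (12*(-123))/5 = -6 + (⅕)*(-1476) = -6 - 1476/5 = -1506/5 ≈ -301.20)
-11771/R(188) + (9370/(-19372) + 14048/14694)/Q = -11771/188 + (9370/(-19372) + 14048/14694)/(-1506/5) = -11771*1/188 + (9370*(-1/19372) + 14048*(1/14694))*(-5/1506) = -11771/188 + (-4685/9686 + 7024/7347)*(-5/1506) = -11771/188 + (33613769/71163042)*(-5/1506) = -11771/188 - 168068845/107171541252 = -157693476127519/2518531219422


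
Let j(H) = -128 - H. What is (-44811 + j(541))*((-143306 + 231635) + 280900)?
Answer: -16792534920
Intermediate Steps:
(-44811 + j(541))*((-143306 + 231635) + 280900) = (-44811 + (-128 - 1*541))*((-143306 + 231635) + 280900) = (-44811 + (-128 - 541))*(88329 + 280900) = (-44811 - 669)*369229 = -45480*369229 = -16792534920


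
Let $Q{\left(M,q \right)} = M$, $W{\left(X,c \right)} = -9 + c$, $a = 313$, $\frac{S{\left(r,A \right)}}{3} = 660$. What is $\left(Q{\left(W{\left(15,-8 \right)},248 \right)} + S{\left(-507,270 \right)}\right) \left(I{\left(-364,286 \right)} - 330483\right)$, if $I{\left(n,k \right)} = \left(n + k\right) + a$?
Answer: $-648276824$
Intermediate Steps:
$S{\left(r,A \right)} = 1980$ ($S{\left(r,A \right)} = 3 \cdot 660 = 1980$)
$I{\left(n,k \right)} = 313 + k + n$ ($I{\left(n,k \right)} = \left(n + k\right) + 313 = \left(k + n\right) + 313 = 313 + k + n$)
$\left(Q{\left(W{\left(15,-8 \right)},248 \right)} + S{\left(-507,270 \right)}\right) \left(I{\left(-364,286 \right)} - 330483\right) = \left(\left(-9 - 8\right) + 1980\right) \left(\left(313 + 286 - 364\right) - 330483\right) = \left(-17 + 1980\right) \left(235 - 330483\right) = 1963 \left(-330248\right) = -648276824$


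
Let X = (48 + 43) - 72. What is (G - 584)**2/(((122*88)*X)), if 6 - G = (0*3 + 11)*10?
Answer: 29584/12749 ≈ 2.3205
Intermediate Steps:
X = 19 (X = 91 - 72 = 19)
G = -104 (G = 6 - (0*3 + 11)*10 = 6 - (0 + 11)*10 = 6 - 11*10 = 6 - 1*110 = 6 - 110 = -104)
(G - 584)**2/(((122*88)*X)) = (-104 - 584)**2/(((122*88)*19)) = (-688)**2/((10736*19)) = 473344/203984 = 473344*(1/203984) = 29584/12749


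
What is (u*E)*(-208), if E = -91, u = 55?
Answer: 1041040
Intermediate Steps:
(u*E)*(-208) = (55*(-91))*(-208) = -5005*(-208) = 1041040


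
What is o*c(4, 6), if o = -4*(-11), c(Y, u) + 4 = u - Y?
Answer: -88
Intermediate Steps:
c(Y, u) = -4 + u - Y (c(Y, u) = -4 + (u - Y) = -4 + u - Y)
o = 44
o*c(4, 6) = 44*(-4 + 6 - 1*4) = 44*(-4 + 6 - 4) = 44*(-2) = -88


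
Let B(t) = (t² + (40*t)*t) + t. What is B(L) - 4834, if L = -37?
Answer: 51258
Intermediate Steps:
B(t) = t + 41*t² (B(t) = (t² + 40*t²) + t = 41*t² + t = t + 41*t²)
B(L) - 4834 = -37*(1 + 41*(-37)) - 4834 = -37*(1 - 1517) - 4834 = -37*(-1516) - 4834 = 56092 - 4834 = 51258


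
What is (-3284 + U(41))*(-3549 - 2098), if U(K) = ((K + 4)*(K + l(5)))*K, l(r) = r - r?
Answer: -408622567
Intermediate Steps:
l(r) = 0
U(K) = K**2*(4 + K) (U(K) = ((K + 4)*(K + 0))*K = ((4 + K)*K)*K = (K*(4 + K))*K = K**2*(4 + K))
(-3284 + U(41))*(-3549 - 2098) = (-3284 + 41**2*(4 + 41))*(-3549 - 2098) = (-3284 + 1681*45)*(-5647) = (-3284 + 75645)*(-5647) = 72361*(-5647) = -408622567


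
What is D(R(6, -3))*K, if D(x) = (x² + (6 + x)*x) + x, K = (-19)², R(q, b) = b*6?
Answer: 188442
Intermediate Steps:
R(q, b) = 6*b
K = 361
D(x) = x + x² + x*(6 + x) (D(x) = (x² + x*(6 + x)) + x = x + x² + x*(6 + x))
D(R(6, -3))*K = ((6*(-3))*(7 + 2*(6*(-3))))*361 = -18*(7 + 2*(-18))*361 = -18*(7 - 36)*361 = -18*(-29)*361 = 522*361 = 188442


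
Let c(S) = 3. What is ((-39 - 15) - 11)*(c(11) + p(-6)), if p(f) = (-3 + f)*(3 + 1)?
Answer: 2145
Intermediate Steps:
p(f) = -12 + 4*f (p(f) = (-3 + f)*4 = -12 + 4*f)
((-39 - 15) - 11)*(c(11) + p(-6)) = ((-39 - 15) - 11)*(3 + (-12 + 4*(-6))) = (-54 - 11)*(3 + (-12 - 24)) = -65*(3 - 36) = -65*(-33) = 2145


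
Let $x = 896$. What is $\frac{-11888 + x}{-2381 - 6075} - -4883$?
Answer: $\frac{5162705}{1057} \approx 4884.3$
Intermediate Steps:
$\frac{-11888 + x}{-2381 - 6075} - -4883 = \frac{-11888 + 896}{-2381 - 6075} - -4883 = - \frac{10992}{-8456} + 4883 = \left(-10992\right) \left(- \frac{1}{8456}\right) + 4883 = \frac{1374}{1057} + 4883 = \frac{5162705}{1057}$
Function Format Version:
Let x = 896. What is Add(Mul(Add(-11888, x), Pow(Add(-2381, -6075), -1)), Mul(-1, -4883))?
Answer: Rational(5162705, 1057) ≈ 4884.3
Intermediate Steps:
Add(Mul(Add(-11888, x), Pow(Add(-2381, -6075), -1)), Mul(-1, -4883)) = Add(Mul(Add(-11888, 896), Pow(Add(-2381, -6075), -1)), Mul(-1, -4883)) = Add(Mul(-10992, Pow(-8456, -1)), 4883) = Add(Mul(-10992, Rational(-1, 8456)), 4883) = Add(Rational(1374, 1057), 4883) = Rational(5162705, 1057)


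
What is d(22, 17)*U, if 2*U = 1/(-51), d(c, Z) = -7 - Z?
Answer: 4/17 ≈ 0.23529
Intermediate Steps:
U = -1/102 (U = (1/2)/(-51) = (1/2)*(-1/51) = -1/102 ≈ -0.0098039)
d(22, 17)*U = (-7 - 1*17)*(-1/102) = (-7 - 17)*(-1/102) = -24*(-1/102) = 4/17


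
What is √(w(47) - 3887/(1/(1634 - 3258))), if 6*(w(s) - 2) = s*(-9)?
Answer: √25249678/2 ≈ 2512.5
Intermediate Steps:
w(s) = 2 - 3*s/2 (w(s) = 2 + (s*(-9))/6 = 2 + (-9*s)/6 = 2 - 3*s/2)
√(w(47) - 3887/(1/(1634 - 3258))) = √((2 - 3/2*47) - 3887/(1/(1634 - 3258))) = √((2 - 141/2) - 3887/(1/(-1624))) = √(-137/2 - 3887/(-1/1624)) = √(-137/2 - 3887*(-1624)) = √(-137/2 + 6312488) = √(12624839/2) = √25249678/2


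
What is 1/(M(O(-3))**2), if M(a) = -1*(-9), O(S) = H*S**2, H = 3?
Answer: 1/81 ≈ 0.012346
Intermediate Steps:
O(S) = 3*S**2
M(a) = 9
1/(M(O(-3))**2) = 1/(9**2) = 1/81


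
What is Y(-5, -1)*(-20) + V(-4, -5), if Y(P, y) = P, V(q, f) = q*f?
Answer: 120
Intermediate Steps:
V(q, f) = f*q
Y(-5, -1)*(-20) + V(-4, -5) = -5*(-20) - 5*(-4) = 100 + 20 = 120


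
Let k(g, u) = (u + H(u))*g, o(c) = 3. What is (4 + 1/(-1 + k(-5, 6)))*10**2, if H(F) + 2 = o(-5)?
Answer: 3575/9 ≈ 397.22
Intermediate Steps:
H(F) = 1 (H(F) = -2 + 3 = 1)
k(g, u) = g*(1 + u) (k(g, u) = (u + 1)*g = (1 + u)*g = g*(1 + u))
(4 + 1/(-1 + k(-5, 6)))*10**2 = (4 + 1/(-1 - 5*(1 + 6)))*10**2 = (4 + 1/(-1 - 5*7))*100 = (4 + 1/(-1 - 35))*100 = (4 + 1/(-36))*100 = (4 - 1/36)*100 = (143/36)*100 = 3575/9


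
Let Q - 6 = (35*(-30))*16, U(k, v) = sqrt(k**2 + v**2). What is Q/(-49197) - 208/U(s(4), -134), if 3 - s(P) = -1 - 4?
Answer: 5598/16399 - 104*sqrt(4505)/4505 ≈ -1.2081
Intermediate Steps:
s(P) = 8 (s(P) = 3 - (-1 - 4) = 3 - 1*(-5) = 3 + 5 = 8)
Q = -16794 (Q = 6 + (35*(-30))*16 = 6 - 1050*16 = 6 - 16800 = -16794)
Q/(-49197) - 208/U(s(4), -134) = -16794/(-49197) - 208/sqrt(8**2 + (-134)**2) = -16794*(-1/49197) - 208/sqrt(64 + 17956) = 5598/16399 - 208*sqrt(4505)/9010 = 5598/16399 - 104*sqrt(4505)/4505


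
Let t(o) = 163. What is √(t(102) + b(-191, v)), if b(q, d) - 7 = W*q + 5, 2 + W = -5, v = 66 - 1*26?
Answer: 6*√42 ≈ 38.884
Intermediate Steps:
v = 40 (v = 66 - 26 = 40)
W = -7 (W = -2 - 5 = -7)
b(q, d) = 12 - 7*q (b(q, d) = 7 + (-7*q + 5) = 7 + (5 - 7*q) = 12 - 7*q)
√(t(102) + b(-191, v)) = √(163 + (12 - 7*(-191))) = √(163 + (12 + 1337)) = √(163 + 1349) = √1512 = 6*√42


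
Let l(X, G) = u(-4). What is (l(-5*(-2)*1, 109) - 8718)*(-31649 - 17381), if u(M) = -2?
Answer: 427541600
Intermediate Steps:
l(X, G) = -2
(l(-5*(-2)*1, 109) - 8718)*(-31649 - 17381) = (-2 - 8718)*(-31649 - 17381) = -8720*(-49030) = 427541600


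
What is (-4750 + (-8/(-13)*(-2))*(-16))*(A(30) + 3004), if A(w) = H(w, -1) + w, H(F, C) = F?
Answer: -188417616/13 ≈ -1.4494e+7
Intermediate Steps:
A(w) = 2*w (A(w) = w + w = 2*w)
(-4750 + (-8/(-13)*(-2))*(-16))*(A(30) + 3004) = (-4750 + (-8/(-13)*(-2))*(-16))*(2*30 + 3004) = (-4750 + (-8*(-1/13)*(-2))*(-16))*(60 + 3004) = (-4750 + ((8/13)*(-2))*(-16))*3064 = (-4750 - 16/13*(-16))*3064 = (-4750 + 256/13)*3064 = -61494/13*3064 = -188417616/13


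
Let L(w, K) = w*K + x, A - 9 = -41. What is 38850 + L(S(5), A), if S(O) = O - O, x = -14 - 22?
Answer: 38814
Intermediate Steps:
x = -36
S(O) = 0
A = -32 (A = 9 - 41 = -32)
L(w, K) = -36 + K*w (L(w, K) = w*K - 36 = K*w - 36 = -36 + K*w)
38850 + L(S(5), A) = 38850 + (-36 - 32*0) = 38850 + (-36 + 0) = 38850 - 36 = 38814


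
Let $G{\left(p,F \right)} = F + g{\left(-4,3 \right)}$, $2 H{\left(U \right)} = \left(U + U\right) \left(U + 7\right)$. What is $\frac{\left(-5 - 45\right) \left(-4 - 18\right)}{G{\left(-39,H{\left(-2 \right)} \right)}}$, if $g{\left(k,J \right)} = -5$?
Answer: $- \frac{220}{3} \approx -73.333$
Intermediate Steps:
$H{\left(U \right)} = U \left(7 + U\right)$ ($H{\left(U \right)} = \frac{\left(U + U\right) \left(U + 7\right)}{2} = \frac{2 U \left(7 + U\right)}{2} = U \left(7 + U\right)$)
$G{\left(p,F \right)} = -5 + F$ ($G{\left(p,F \right)} = F - 5 = -5 + F$)
$\frac{\left(-5 - 45\right) \left(-4 - 18\right)}{G{\left(-39,H{\left(-2 \right)} \right)}} = \frac{\left(-5 - 45\right) \left(-4 - 18\right)}{-5 - 2 \left(7 - 2\right)} = \frac{\left(-50\right) \left(-22\right)}{-5 - 10} = \frac{1100}{-5 - 10} = \frac{1100}{-15} = 1100 \left(- \frac{1}{15}\right) = - \frac{220}{3}$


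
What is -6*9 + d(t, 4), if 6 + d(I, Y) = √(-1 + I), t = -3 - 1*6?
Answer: -60 + I*√10 ≈ -60.0 + 3.1623*I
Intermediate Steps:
t = -9 (t = -3 - 6 = -9)
d(I, Y) = -6 + √(-1 + I)
-6*9 + d(t, 4) = -6*9 + (-6 + √(-1 - 9)) = -54 + (-6 + √(-10)) = -54 + (-6 + I*√10) = -60 + I*√10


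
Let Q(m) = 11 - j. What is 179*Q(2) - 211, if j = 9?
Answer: 147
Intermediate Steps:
Q(m) = 2 (Q(m) = 11 - 1*9 = 11 - 9 = 2)
179*Q(2) - 211 = 179*2 - 211 = 358 - 211 = 147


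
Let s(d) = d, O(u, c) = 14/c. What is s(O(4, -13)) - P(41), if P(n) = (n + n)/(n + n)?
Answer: -27/13 ≈ -2.0769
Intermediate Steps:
P(n) = 1 (P(n) = (2*n)/((2*n)) = (2*n)*(1/(2*n)) = 1)
s(O(4, -13)) - P(41) = 14/(-13) - 1*1 = 14*(-1/13) - 1 = -14/13 - 1 = -27/13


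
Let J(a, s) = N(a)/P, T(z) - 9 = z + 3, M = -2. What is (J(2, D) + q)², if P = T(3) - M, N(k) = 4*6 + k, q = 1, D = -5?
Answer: 1849/289 ≈ 6.3979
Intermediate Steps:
N(k) = 24 + k
T(z) = 12 + z (T(z) = 9 + (z + 3) = 9 + (3 + z) = 12 + z)
P = 17 (P = (12 + 3) - 1*(-2) = 15 + 2 = 17)
J(a, s) = 24/17 + a/17 (J(a, s) = (24 + a)/17 = (24 + a)*(1/17) = 24/17 + a/17)
(J(2, D) + q)² = ((24/17 + (1/17)*2) + 1)² = ((24/17 + 2/17) + 1)² = (26/17 + 1)² = (43/17)² = 1849/289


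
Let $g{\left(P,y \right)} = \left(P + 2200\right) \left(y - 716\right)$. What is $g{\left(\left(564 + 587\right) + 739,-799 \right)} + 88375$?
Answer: $-6107975$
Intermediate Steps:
$g{\left(P,y \right)} = \left(-716 + y\right) \left(2200 + P\right)$ ($g{\left(P,y \right)} = \left(2200 + P\right) \left(-716 + y\right) = \left(-716 + y\right) \left(2200 + P\right)$)
$g{\left(\left(564 + 587\right) + 739,-799 \right)} + 88375 = \left(-1575200 - 716 \left(\left(564 + 587\right) + 739\right) + 2200 \left(-799\right) + \left(\left(564 + 587\right) + 739\right) \left(-799\right)\right) + 88375 = \left(-1575200 - 716 \left(1151 + 739\right) - 1757800 + \left(1151 + 739\right) \left(-799\right)\right) + 88375 = \left(-1575200 - 1353240 - 1757800 + 1890 \left(-799\right)\right) + 88375 = \left(-1575200 - 1353240 - 1757800 - 1510110\right) + 88375 = -6196350 + 88375 = -6107975$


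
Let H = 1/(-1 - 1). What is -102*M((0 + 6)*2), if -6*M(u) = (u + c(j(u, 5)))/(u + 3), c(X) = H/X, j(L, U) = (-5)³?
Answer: 51017/3750 ≈ 13.605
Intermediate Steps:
j(L, U) = -125
H = -½ (H = 1/(-2) = -½ ≈ -0.50000)
c(X) = -1/(2*X)
M(u) = -(1/250 + u)/(6*(3 + u)) (M(u) = -(u - ½/(-125))/(6*(u + 3)) = -(u - ½*(-1/125))/(6*(3 + u)) = -(u + 1/250)/(6*(3 + u)) = -(1/250 + u)/(6*(3 + u)))
-102*M((0 + 6)*2) = -17*(-1 - 250*(0 + 6)*2)/(250*(3 + (0 + 6)*2)) = -17*(-1 - 1500*2)/(250*(3 + 6*2)) = -17*(-1 - 250*12)/(250*(3 + 12)) = -17*(-1 - 3000)/(250*15) = -17*(-3001)/(250*15) = -102*(-3001/22500) = 51017/3750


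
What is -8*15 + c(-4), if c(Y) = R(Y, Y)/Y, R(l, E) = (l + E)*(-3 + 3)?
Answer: -120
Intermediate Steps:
R(l, E) = 0 (R(l, E) = (E + l)*0 = 0)
c(Y) = 0 (c(Y) = 0/Y = 0)
-8*15 + c(-4) = -8*15 + 0 = -120 + 0 = -120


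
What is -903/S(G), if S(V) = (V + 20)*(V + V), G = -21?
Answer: -43/2 ≈ -21.500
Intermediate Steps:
S(V) = 2*V*(20 + V) (S(V) = (20 + V)*(2*V) = 2*V*(20 + V))
-903/S(G) = -903*(-1/(42*(20 - 21))) = -903/(2*(-21)*(-1)) = -903/42 = -903*1/42 = -43/2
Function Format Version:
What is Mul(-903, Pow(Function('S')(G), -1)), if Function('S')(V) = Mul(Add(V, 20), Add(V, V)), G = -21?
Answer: Rational(-43, 2) ≈ -21.500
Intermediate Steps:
Function('S')(V) = Mul(2, V, Add(20, V)) (Function('S')(V) = Mul(Add(20, V), Mul(2, V)) = Mul(2, V, Add(20, V)))
Mul(-903, Pow(Function('S')(G), -1)) = Mul(-903, Pow(Mul(2, -21, Add(20, -21)), -1)) = Mul(-903, Pow(Mul(2, -21, -1), -1)) = Mul(-903, Pow(42, -1)) = Mul(-903, Rational(1, 42)) = Rational(-43, 2)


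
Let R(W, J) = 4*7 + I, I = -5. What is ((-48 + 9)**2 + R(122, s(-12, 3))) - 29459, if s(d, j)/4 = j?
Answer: -27915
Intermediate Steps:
s(d, j) = 4*j
R(W, J) = 23 (R(W, J) = 4*7 - 5 = 28 - 5 = 23)
((-48 + 9)**2 + R(122, s(-12, 3))) - 29459 = ((-48 + 9)**2 + 23) - 29459 = ((-39)**2 + 23) - 29459 = (1521 + 23) - 29459 = 1544 - 29459 = -27915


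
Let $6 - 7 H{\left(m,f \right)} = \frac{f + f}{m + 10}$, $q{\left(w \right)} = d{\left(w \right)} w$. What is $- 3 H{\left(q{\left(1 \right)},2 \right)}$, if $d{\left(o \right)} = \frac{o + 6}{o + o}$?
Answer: $- \frac{22}{9} \approx -2.4444$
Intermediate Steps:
$d{\left(o \right)} = \frac{6 + o}{2 o}$
$q{\left(w \right)} = 3 + \frac{w}{2}$ ($q{\left(w \right)} = \frac{6 + w}{2 w} w = 3 + \frac{w}{2}$)
$H{\left(m,f \right)} = \frac{6}{7} - \frac{2 f}{7 \left(10 + m\right)}$ ($H{\left(m,f \right)} = \frac{6}{7} - \frac{\left(f + f\right) \frac{1}{m + 10}}{7} = \frac{6}{7} - \frac{2 f \frac{1}{10 + m}}{7} = \frac{6}{7} - \frac{2 f}{7 \left(10 + m\right)}$)
$- 3 H{\left(q{\left(1 \right)},2 \right)} = - 3 \frac{2 \left(30 - 2 + 3 \left(3 + \frac{1}{2} \cdot 1\right)\right)}{7 \left(10 + \left(3 + \frac{1}{2} \cdot 1\right)\right)} = - 3 \frac{2 \left(30 - 2 + 3 \left(3 + \frac{1}{2}\right)\right)}{7 \left(10 + \left(3 + \frac{1}{2}\right)\right)} = - 3 \frac{2 \left(30 - 2 + 3 \cdot \frac{7}{2}\right)}{7 \left(10 + \frac{7}{2}\right)} = - 3 \frac{2 \left(30 - 2 + \frac{21}{2}\right)}{7 \cdot \frac{27}{2}} = - 3 \cdot \frac{2}{7} \cdot \frac{2}{27} \cdot \frac{77}{2} = \left(-3\right) \frac{22}{27} = - \frac{22}{9}$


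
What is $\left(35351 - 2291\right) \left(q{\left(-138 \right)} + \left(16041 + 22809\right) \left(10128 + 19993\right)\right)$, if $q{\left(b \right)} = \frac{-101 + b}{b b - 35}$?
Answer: $\frac{735398143472007660}{19009} \approx 3.8687 \cdot 10^{13}$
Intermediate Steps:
$q{\left(b \right)} = \frac{-101 + b}{-35 + b^{2}}$ ($q{\left(b \right)} = \frac{-101 + b}{b^{2} - 35} = \frac{-101 + b}{-35 + b^{2}}$)
$\left(35351 - 2291\right) \left(q{\left(-138 \right)} + \left(16041 + 22809\right) \left(10128 + 19993\right)\right) = \left(35351 - 2291\right) \left(\frac{-101 - 138}{-35 + \left(-138\right)^{2}} + \left(16041 + 22809\right) \left(10128 + 19993\right)\right) = 33060 \left(\frac{1}{-35 + 19044} \left(-239\right) + 38850 \cdot 30121\right) = 33060 \left(\frac{1}{19009} \left(-239\right) + 1170200850\right) = 33060 \left(- \frac{239}{19009} + 1170200850\right) = 33060 \cdot \frac{22244347957411}{19009} = \frac{735398143472007660}{19009}$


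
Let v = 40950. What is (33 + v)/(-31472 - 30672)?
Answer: -40983/62144 ≈ -0.65948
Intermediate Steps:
(33 + v)/(-31472 - 30672) = (33 + 40950)/(-31472 - 30672) = 40983/(-62144) = 40983*(-1/62144) = -40983/62144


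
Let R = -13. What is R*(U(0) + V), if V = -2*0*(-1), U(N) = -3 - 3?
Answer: 78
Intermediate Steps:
U(N) = -6
V = 0 (V = 0*(-1) = 0)
R*(U(0) + V) = -13*(-6 + 0) = -13*(-6) = 78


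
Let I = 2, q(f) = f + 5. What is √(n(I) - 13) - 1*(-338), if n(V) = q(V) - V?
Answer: 338 + 2*I*√2 ≈ 338.0 + 2.8284*I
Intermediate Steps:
q(f) = 5 + f
n(V) = 5 (n(V) = (5 + V) - V = 5)
√(n(I) - 13) - 1*(-338) = √(5 - 13) - 1*(-338) = √(-8) + 338 = 2*I*√2 + 338 = 338 + 2*I*√2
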